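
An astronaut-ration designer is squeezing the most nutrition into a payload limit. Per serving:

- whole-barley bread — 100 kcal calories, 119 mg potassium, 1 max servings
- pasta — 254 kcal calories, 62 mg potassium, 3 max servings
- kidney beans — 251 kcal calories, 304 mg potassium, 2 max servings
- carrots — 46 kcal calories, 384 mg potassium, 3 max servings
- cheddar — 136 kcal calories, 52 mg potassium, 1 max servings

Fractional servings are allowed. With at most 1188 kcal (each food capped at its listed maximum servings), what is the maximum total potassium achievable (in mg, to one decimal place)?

2007.2 mg

Potassium per kcal: carrots 8.348, kidney beans 1.211, whole-barley bread 1.19, cheddar 0.3824, pasta 0.2441.
Take 3 servings of carrots: uses 138 kcal, +1152.0 mg potassium (running total 1152.0 mg).
Take 2 servings of kidney beans: uses 502 kcal, +608.0 mg potassium (running total 1760.0 mg).
Take 1 serving of whole-barley bread: uses 100 kcal, +119.0 mg potassium (running total 1879.0 mg).
Take 1 serving of cheddar: uses 136 kcal, +52.0 mg potassium (running total 1931.0 mg).
Take 1.228 servings of pasta: uses 312 kcal, +76.2 mg potassium (running total 2007.2 mg).
Filling greedily by potassium-per-kcal is optimal for one linear limit, giving 2007.2 mg.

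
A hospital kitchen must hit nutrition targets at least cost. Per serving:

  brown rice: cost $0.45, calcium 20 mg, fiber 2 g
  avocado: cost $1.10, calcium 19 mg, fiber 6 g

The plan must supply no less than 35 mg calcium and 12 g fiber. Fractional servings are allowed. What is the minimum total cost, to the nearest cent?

$2.20

An LP optimum is at a vertex; with two nutrient constraints at most two foods are used. Check each candidate.
brown rice only: max(35/20, 12/2) = 6 servings → $2.70.
avocado only: max(35/19, 12/6) = 2 servings → $2.20.
brown rice + avocado: the both-tight solution has a negative serving — not a feasible corner.
Cheapest feasible corner: $2.20.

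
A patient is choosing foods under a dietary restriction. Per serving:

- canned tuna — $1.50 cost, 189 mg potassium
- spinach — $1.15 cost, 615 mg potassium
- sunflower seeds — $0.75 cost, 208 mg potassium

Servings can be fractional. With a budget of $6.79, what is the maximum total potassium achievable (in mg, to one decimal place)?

Potassium per dollar: spinach 534.8, sunflower seeds 277.3, canned tuna 126.
With no serving limits, spend the whole cost allowance on spinach: $6.79 / $1.15 × 615 mg = 3631.2 mg.

3631.2 mg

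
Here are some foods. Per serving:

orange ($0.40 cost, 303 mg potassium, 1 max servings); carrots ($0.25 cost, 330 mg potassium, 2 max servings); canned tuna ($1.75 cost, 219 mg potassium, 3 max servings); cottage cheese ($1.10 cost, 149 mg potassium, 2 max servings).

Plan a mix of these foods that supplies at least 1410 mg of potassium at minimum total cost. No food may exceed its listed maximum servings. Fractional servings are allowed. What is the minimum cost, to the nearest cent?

$4.29

Cost per mg of potassium: carrots $0.0008, orange $0.0013, cottage cheese $0.0074, canned tuna $0.0080.
Take 2 servings of carrots: +660.0 mg potassium for $0.50 (total $0.50, still need 750.0 mg).
Take 1 serving of orange: +303.0 mg potassium for $0.40 (total $0.90, still need 447.0 mg).
Take 2 servings of cottage cheese: +298.0 mg potassium for $2.20 (total $3.10, still need 149.0 mg).
Take 0.6804 servings of canned tuna: +149.0 mg potassium for $1.19 (total $4.29, still need 0.0 mg).
Filling from the cheapest source first is optimal under one linear minimum: $4.29.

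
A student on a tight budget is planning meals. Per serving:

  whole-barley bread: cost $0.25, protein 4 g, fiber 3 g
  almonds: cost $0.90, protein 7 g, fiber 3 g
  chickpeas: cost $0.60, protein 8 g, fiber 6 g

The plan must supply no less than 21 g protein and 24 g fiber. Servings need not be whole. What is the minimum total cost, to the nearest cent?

An LP optimum is at a vertex; with two nutrient constraints at most two foods are used. Check each candidate.
whole-barley bread only: max(21/4, 24/3) = 8 servings → $2.00.
almonds only: max(21/7, 24/3) = 8 servings → $7.20.
chickpeas only: max(21/8, 24/6) = 4 servings → $2.40.
whole-barley bread + almonds: the both-tight solution has a negative serving — not a feasible corner.
whole-barley bread + chickpeas (both tight): parallel constraints — no distinct corner.
almonds + chickpeas with both targets exact would need a negative amount; discard.
The minimum over all feasible corners is $2.00.

$2.00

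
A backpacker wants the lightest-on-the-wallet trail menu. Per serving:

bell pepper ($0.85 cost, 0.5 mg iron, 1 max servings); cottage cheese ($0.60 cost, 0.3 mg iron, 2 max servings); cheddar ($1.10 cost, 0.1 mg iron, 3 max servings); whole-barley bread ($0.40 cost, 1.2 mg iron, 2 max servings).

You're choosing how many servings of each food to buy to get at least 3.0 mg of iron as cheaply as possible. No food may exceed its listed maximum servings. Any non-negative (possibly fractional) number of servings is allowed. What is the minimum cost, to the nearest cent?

Cost per mg of iron: whole-barley bread $0.3333, bell pepper $1.7000, cottage cheese $2.0000, cheddar $11.0000.
Take 2 servings of whole-barley bread: +2.4 mg iron for $0.80 (total $0.80, still need 0.6 mg).
Take 1 serving of bell pepper: +0.5 mg iron for $0.85 (total $1.65, still need 0.1 mg).
Take 0.3333 servings of cottage cheese: +0.1 mg iron for $0.20 (total $1.85, still need 0.0 mg).
Filling from the cheapest source first is optimal under one linear minimum: $1.85.

$1.85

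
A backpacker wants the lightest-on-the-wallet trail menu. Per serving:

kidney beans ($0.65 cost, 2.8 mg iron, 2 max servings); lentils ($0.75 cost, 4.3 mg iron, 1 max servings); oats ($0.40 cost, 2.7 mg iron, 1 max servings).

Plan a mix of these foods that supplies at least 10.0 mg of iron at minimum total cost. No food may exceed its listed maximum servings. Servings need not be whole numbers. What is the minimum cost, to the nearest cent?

Cost per mg of iron: oats $0.1481, lentils $0.1744, kidney beans $0.2321.
Take 1 serving of oats: +2.7 mg iron for $0.40 (total $0.40, still need 7.3 mg).
Take 1 serving of lentils: +4.3 mg iron for $0.75 (total $1.15, still need 3.0 mg).
Take 1.071 servings of kidney beans: +3.0 mg iron for $0.70 (total $1.85, still need 0.0 mg).
Greedy by cheapest-per-mg is optimal for a single linear constraint, so the minimum cost is $1.85.

$1.85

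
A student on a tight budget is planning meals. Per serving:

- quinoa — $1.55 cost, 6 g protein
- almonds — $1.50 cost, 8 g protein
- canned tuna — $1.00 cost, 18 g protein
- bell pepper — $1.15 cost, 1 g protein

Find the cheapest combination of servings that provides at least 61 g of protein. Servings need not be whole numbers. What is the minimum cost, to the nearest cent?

Cost per g of protein: canned tuna $0.0556, almonds $0.1875, quinoa $0.2583, bell pepper $1.1500.
With no serving limits, use only canned tuna: 61 g / 18 g = 3.389 servings × $1.00 = $3.39.

$3.39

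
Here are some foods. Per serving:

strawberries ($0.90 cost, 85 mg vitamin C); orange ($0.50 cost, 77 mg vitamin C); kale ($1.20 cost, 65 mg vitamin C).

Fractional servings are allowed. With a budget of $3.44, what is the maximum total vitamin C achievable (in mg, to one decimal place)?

Vitamin C per dollar: orange 154, strawberries 94.44, kale 54.17.
With no serving limits, spend the whole cost allowance on orange: $3.44 / $0.50 × 77 mg = 529.8 mg.

529.8 mg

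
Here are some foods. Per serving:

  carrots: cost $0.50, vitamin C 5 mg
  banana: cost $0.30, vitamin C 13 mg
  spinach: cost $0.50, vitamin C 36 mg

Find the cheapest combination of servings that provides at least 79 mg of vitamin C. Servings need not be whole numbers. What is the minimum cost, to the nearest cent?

$1.10

Cost per mg of vitamin C: spinach $0.0139, banana $0.0231, carrots $0.1000.
With no serving limits, use only spinach: 79 mg / 36 mg = 2.194 servings × $0.50 = $1.10.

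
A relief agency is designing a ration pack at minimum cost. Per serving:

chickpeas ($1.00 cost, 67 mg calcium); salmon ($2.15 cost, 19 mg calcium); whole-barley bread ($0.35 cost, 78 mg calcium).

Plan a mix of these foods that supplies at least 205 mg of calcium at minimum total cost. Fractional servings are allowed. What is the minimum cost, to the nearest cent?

$0.92

Cost per mg of calcium: whole-barley bread $0.0045, chickpeas $0.0149, salmon $0.1132.
With no serving limits, use only whole-barley bread: 205 mg / 78 mg = 2.628 servings × $0.35 = $0.92.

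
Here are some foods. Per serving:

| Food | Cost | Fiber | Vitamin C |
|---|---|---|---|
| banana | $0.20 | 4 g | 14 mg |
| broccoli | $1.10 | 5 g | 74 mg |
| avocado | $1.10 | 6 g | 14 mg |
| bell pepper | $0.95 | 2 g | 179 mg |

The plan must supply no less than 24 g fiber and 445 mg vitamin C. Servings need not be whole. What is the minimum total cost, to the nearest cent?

Two binding constraints pin down two serving amounts, so the optimal mix uses at most two foods. The candidates are each food alone (scaled to the tighter of fiber/vitamin C) and each pair with both constraints tight.
banana only: max(24/4, 445/14) = 31.79 servings → $6.36.
broccoli only: max(24/5, 445/74) = 6.014 servings → $6.61.
avocado only: max(24/6, 445/14) = 31.79 servings → $34.96.
bell pepper only: max(24/2, 445/179) = 12 servings → $11.40.
banana + broccoli: the both-tight solution has a negative serving — not a feasible corner.
banana + avocado: the both-tight solution has a negative serving — not a feasible corner.
banana + bell pepper with both tight: 4.951 servings and 2.099 servings → $2.98.
broccoli + avocado with both targets exact would need a negative amount; discard.
broccoli + bell pepper with both tight: 4.56 servings and 0.6011 servings → $5.59.
avocado + bell pepper with both tight: 3.256 servings and 2.231 servings → $5.70.
Cheapest feasible corner: $2.98.

$2.98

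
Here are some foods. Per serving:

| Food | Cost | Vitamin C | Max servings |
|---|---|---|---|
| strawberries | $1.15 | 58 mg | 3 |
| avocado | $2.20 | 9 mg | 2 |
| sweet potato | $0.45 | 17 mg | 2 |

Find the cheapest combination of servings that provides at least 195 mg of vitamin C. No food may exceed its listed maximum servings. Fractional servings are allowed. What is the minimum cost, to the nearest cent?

Cost per mg of vitamin C: strawberries $0.0198, sweet potato $0.0265, avocado $0.2444.
Take 3 servings of strawberries: +174.0 mg vitamin C for $3.45 (total $3.45, still need 21.0 mg).
Take 1.235 servings of sweet potato: +21.0 mg vitamin C for $0.56 (total $4.01, still need 0.0 mg).
Greedy by cheapest-per-mg is optimal for a single linear constraint, so the minimum cost is $4.01.

$4.01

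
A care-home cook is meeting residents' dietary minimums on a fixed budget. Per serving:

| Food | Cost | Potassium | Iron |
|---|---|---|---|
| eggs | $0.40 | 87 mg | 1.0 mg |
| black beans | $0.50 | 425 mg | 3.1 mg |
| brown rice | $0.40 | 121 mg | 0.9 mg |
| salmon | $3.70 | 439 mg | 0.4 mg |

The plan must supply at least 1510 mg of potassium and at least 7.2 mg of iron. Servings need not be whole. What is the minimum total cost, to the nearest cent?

With two linear requirements the optimum uses one or two foods; enumerate the corners.
eggs only: max(1510/87, 7.2/1.0) = 17.36 servings → $6.94.
black beans only: max(1510/425, 7.2/3.1) = 3.553 servings → $1.78.
brown rice only: max(1510/121, 7.2/0.9) = 12.48 servings → $4.99.
salmon only: max(1510/439, 7.2/0.4) = 18 servings → $66.60.
eggs + black beans: the both-tight solution has a negative serving — not a feasible corner.
eggs + brown rice with both targets exact would need a negative amount; discard.
eggs + salmon with both tight: 6.326 servings and 2.186 servings → $10.62.
black beans + brown rice: the both-tight solution has a negative serving — not a feasible corner.
black beans + salmon with both tight: 2.147 servings and 1.361 servings → $6.11.
brown rice + salmon with both tight: 7.375 servings and 1.407 servings → $8.16.
So the least-cost plan costs $1.78.

$1.78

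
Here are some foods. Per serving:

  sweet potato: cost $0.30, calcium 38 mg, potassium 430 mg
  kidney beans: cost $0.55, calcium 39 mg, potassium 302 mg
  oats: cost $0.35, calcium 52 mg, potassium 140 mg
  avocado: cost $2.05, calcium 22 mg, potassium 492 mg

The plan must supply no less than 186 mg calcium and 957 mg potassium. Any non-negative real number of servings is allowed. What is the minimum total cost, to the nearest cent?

$1.31

The cheapest plan sits at a corner of the feasible region — with two constraints it uses at most two foods.
sweet potato only: max(186/38, 957/430) = 4.895 servings → $1.47.
kidney beans only: max(186/39, 957/302) = 4.769 servings → $2.62.
oats only: max(186/52, 957/140) = 6.836 servings → $2.39.
avocado only: max(186/22, 957/492) = 8.455 servings → $17.33.
sweet potato + kidney beans: intersection lies outside the first quadrant.
sweet potato + oats with both tight: 1.392 servings and 2.56 servings → $1.31.
sweet potato + avocado: intersection lies outside the first quadrant.
kidney beans + oats with both tight: 2.316 servings and 1.84 servings → $1.92.
kidney beans + avocado with both targets exact would need a negative amount; discard.
oats + avocado with both tight: 3.131 servings and 1.054 servings → $3.26.
So the least-cost plan costs $1.31.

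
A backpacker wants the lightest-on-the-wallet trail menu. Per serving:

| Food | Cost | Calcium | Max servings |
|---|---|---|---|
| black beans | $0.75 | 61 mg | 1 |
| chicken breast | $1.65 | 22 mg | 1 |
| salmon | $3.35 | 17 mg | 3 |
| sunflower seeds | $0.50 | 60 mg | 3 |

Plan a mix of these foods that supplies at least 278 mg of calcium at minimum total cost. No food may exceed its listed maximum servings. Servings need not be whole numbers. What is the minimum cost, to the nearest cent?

Cost per mg of calcium: sunflower seeds $0.0083, black beans $0.0123, chicken breast $0.0750, salmon $0.1971.
Take 3 servings of sunflower seeds: +180.0 mg calcium for $1.50 (total $1.50, still need 98.0 mg).
Take 1 serving of black beans: +61.0 mg calcium for $0.75 (total $2.25, still need 37.0 mg).
Take 1 serving of chicken breast: +22.0 mg calcium for $1.65 (total $3.90, still need 15.0 mg).
Take 0.8824 servings of salmon: +15.0 mg calcium for $2.96 (total $6.86, still need 0.0 mg).
Greedy by cheapest-per-mg is optimal for a single linear constraint, so the minimum cost is $6.86.

$6.86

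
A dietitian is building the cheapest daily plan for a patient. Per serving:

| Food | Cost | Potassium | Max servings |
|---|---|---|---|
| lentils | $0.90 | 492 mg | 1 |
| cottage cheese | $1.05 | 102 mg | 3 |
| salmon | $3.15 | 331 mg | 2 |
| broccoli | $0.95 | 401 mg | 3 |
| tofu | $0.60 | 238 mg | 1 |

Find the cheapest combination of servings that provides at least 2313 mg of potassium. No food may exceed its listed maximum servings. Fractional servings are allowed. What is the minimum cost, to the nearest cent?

Cost per mg of potassium: lentils $0.0018, broccoli $0.0024, tofu $0.0025, salmon $0.0095, cottage cheese $0.0103.
Take 1 serving of lentils: +492.0 mg potassium for $0.90 (total $0.90, still need 1821.0 mg).
Take 3 servings of broccoli: +1203.0 mg potassium for $2.85 (total $3.75, still need 618.0 mg).
Take 1 serving of tofu: +238.0 mg potassium for $0.60 (total $4.35, still need 380.0 mg).
Take 1.148 servings of salmon: +380.0 mg potassium for $3.62 (total $7.97, still need 0.0 mg).
Greedy by cheapest-per-mg is optimal for a single linear constraint, so the minimum cost is $7.97.

$7.97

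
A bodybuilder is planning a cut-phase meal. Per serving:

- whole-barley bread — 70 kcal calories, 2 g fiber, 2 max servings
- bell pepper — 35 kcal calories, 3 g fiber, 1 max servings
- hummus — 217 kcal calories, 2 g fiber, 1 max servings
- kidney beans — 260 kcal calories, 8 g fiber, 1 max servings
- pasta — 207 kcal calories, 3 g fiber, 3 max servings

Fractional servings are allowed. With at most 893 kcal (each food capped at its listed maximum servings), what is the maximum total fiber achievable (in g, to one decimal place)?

Fiber per kcal: bell pepper 0.08571, kidney beans 0.03077, whole-barley bread 0.02857, pasta 0.01449, hummus 0.009217.
Take 1 serving of bell pepper: uses 35 kcal, +3.0 g fiber (running total 3.0 g).
Take 1 serving of kidney beans: uses 260 kcal, +8.0 g fiber (running total 11.0 g).
Take 2 servings of whole-barley bread: uses 140 kcal, +4.0 g fiber (running total 15.0 g).
Take 2.213 servings of pasta: uses 458 kcal, +6.6 g fiber (running total 21.6 g).
Greedy by best ratio exhausts the calories allowance optimally: 21.6 g.

21.6 g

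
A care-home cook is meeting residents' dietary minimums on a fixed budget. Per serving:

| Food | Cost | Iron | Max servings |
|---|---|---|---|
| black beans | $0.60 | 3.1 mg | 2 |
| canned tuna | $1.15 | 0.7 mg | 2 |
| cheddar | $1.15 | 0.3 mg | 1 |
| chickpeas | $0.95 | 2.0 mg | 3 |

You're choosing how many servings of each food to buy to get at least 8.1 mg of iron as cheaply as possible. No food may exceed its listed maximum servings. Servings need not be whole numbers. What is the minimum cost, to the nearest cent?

$2.10

Cost per mg of iron: black beans $0.1935, chickpeas $0.4750, canned tuna $1.6429, cheddar $3.8333.
Take 2 servings of black beans: +6.2 mg iron for $1.20 (total $1.20, still need 1.9 mg).
Take 0.95 servings of chickpeas: +1.9 mg iron for $0.90 (total $2.10, still need 0.0 mg).
Filling from the cheapest source first is optimal under one linear minimum: $2.10.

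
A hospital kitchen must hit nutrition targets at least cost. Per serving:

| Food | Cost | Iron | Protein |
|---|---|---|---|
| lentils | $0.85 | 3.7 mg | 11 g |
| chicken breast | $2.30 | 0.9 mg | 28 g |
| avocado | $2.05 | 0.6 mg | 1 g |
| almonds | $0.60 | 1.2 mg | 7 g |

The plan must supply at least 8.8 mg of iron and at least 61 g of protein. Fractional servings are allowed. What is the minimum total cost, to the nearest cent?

$4.71

Check every corner: each single food scaled to meet both minima, and each pair solved so both constraints bind.
lentils only: max(8.8/3.7, 61/11) = 5.545 servings → $4.71.
chicken breast only: max(8.8/0.9, 61/28) = 9.778 servings → $22.49.
avocado only: max(8.8/0.6, 61/1) = 61 servings → $125.05.
almonds only: max(8.8/1.2, 61/7) = 8.714 servings → $5.23.
lentils + chicken breast with both tight: 2.044 servings and 1.376 servings → $4.90.
lentils + avocado: the both-tight solution has a negative serving — not a feasible corner.
lentils + almonds: the both-tight solution has a negative serving — not a feasible corner.
chicken breast + avocado with both tight: 1.748 servings and 12.04 servings → $28.71.
chicken breast + almonds with both tight: 0.4249 servings and 7.015 servings → $5.19.
avocado + almonds with both targets exact would need a negative amount; discard.
The minimum over all feasible corners is $4.71.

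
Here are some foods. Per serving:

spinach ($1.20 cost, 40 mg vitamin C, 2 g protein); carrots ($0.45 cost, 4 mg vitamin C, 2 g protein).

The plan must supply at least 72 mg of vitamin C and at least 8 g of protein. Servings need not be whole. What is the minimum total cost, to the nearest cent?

An LP optimum is at a vertex; with two nutrient constraints at most two foods are used. Check each candidate.
spinach only: max(72/40, 8/2) = 4 servings → $4.80.
carrots only: max(72/4, 8/2) = 18 servings → $8.10.
spinach + carrots with both tight: 1.556 servings and 2.444 servings → $2.97.
So the least-cost plan costs $2.97.

$2.97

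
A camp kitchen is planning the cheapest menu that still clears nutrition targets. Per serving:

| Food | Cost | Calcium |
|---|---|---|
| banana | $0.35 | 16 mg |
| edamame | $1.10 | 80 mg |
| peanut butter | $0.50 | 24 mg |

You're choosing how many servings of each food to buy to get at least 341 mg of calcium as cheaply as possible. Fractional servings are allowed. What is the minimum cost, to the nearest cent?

$4.69

Cost per mg of calcium: edamame $0.0138, peanut butter $0.0208, banana $0.0219.
With no serving limits, use only edamame: 341 mg / 80 mg = 4.263 servings × $1.10 = $4.69.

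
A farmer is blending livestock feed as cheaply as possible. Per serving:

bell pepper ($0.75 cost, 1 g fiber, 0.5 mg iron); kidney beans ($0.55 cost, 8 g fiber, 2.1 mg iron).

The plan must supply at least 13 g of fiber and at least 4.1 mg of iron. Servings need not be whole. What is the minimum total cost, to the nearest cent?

The cheapest plan sits at a corner of the feasible region — with two constraints it uses at most two foods.
bell pepper only: max(13/1, 4.1/0.5) = 13 servings → $9.75.
kidney beans only: max(13/8, 4.1/2.1) = 1.952 servings → $1.07.
bell pepper + kidney beans with both tight: 2.895 servings and 1.263 servings → $2.87.
Cheapest feasible corner: $1.07.

$1.07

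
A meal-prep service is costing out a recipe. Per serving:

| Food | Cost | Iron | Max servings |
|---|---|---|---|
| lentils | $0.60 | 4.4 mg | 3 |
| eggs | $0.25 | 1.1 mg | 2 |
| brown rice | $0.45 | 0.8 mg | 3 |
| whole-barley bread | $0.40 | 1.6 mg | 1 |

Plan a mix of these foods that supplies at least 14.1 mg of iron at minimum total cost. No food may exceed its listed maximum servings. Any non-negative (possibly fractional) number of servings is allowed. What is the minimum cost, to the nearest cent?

$2.00

Cost per mg of iron: lentils $0.1364, eggs $0.2273, whole-barley bread $0.2500, brown rice $0.5625.
Take 3 servings of lentils: +13.2 mg iron for $1.80 (total $1.80, still need 0.9 mg).
Take 0.8182 servings of eggs: +0.9 mg iron for $0.20 (total $2.00, still need 0.0 mg).
Greedy by cheapest-per-mg is optimal for a single linear constraint, so the minimum cost is $2.00.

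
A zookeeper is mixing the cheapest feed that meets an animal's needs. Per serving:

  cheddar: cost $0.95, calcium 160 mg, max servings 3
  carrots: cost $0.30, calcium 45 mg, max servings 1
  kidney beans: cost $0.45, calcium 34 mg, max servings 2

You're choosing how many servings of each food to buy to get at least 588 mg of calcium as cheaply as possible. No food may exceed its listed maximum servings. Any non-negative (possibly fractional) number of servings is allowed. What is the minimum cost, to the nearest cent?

Cost per mg of calcium: cheddar $0.0059, carrots $0.0067, kidney beans $0.0132.
Take 3 servings of cheddar: +480.0 mg calcium for $2.85 (total $2.85, still need 108.0 mg).
Take 1 serving of carrots: +45.0 mg calcium for $0.30 (total $3.15, still need 63.0 mg).
Take 1.853 servings of kidney beans: +63.0 mg calcium for $0.83 (total $3.98, still need 0.0 mg).
Filling from the cheapest source first is optimal under one linear minimum: $3.98.

$3.98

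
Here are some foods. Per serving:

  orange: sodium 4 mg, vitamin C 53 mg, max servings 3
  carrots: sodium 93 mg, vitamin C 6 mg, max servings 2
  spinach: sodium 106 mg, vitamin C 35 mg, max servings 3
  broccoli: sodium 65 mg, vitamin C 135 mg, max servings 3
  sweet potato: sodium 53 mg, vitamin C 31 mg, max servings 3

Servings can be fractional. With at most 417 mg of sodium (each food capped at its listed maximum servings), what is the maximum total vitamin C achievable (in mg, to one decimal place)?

Vitamin C per mg sodium: orange 13.25, broccoli 2.077, sweet potato 0.5849, spinach 0.3302, carrots 0.06452.
Take 3 servings of orange: uses 12 mg sodium, +159.0 mg vitamin C (running total 159.0 mg).
Take 3 servings of broccoli: uses 195 mg sodium, +405.0 mg vitamin C (running total 564.0 mg).
Take 3 servings of sweet potato: uses 159 mg sodium, +93.0 mg vitamin C (running total 657.0 mg).
Take 0.4811 servings of spinach: uses 51 mg sodium, +16.8 mg vitamin C (running total 673.8 mg).
Greedy by best ratio exhausts the sodium allowance optimally: 673.8 mg.

673.8 mg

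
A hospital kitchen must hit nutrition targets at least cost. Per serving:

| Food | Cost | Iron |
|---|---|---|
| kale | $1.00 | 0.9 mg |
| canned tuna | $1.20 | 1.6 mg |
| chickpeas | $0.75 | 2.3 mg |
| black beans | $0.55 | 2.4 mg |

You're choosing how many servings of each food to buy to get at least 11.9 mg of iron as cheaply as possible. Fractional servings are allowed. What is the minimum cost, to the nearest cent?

$2.73

Cost per mg of iron: black beans $0.2292, chickpeas $0.3261, canned tuna $0.7500, kale $1.1111.
With no serving limits, use only black beans: 11.9 mg / 2.4 mg = 4.958 servings × $0.55 = $2.73.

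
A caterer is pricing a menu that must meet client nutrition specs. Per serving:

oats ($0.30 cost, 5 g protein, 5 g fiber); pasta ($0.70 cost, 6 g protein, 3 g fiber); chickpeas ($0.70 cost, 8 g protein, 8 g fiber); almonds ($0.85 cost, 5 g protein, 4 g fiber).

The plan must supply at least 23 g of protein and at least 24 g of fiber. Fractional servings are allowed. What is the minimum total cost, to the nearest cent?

$1.44

oats only: max(23/5, 24/5) = 4.8 servings → $1.44.
pasta only: max(23/6, 24/3) = 8 servings → $5.60.
chickpeas only: max(23/8, 24/8) = 3 servings → $2.10.
almonds only: max(23/5, 24/4) = 6 servings → $5.10.
oats + pasta: the both-tight solution has a negative serving — not a feasible corner.
oats + chickpeas (both tight): parallel constraints — no distinct corner.
oats + almonds with both targets exact would need a negative amount; discard.
pasta + chickpeas with both targets exact would need a negative amount; discard.
pasta + almonds with both targets exact would need a negative amount; discard.
chickpeas + almonds: the both-tight solution has a negative serving — not a feasible corner.
Cheapest feasible corner: $1.44.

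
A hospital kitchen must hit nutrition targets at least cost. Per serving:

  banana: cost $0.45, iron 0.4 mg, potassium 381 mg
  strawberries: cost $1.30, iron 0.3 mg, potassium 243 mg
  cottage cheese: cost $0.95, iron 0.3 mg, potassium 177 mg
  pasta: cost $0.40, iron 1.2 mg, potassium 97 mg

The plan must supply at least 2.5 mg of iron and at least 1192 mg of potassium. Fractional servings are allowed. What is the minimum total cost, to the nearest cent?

$1.73

A basic optimal solution has at most two foods positive. Try each food alone and each pair with both targets met exactly.
banana only: max(2.5/0.4, 1192/381) = 6.25 servings → $2.81.
strawberries only: max(2.5/0.3, 1192/243) = 8.333 servings → $10.83.
cottage cheese only: max(2.5/0.3, 1192/177) = 8.333 servings → $7.92.
pasta only: max(2.5/1.2, 1192/97) = 12.29 servings → $4.92.
banana + strawberries with both targets exact would need a negative amount; discard.
banana + cottage cheese with both targets exact would need a negative amount; discard.
banana + pasta with both tight: 2.839 servings and 1.137 servings → $1.73.
strawberries + cottage cheese: the both-tight solution has a negative serving — not a feasible corner.
strawberries + pasta with both tight: 4.525 servings and 0.952 servings → $6.26.
cottage cheese + pasta with both tight: 6.481 servings and 0.4632 servings → $6.34.
So the least-cost plan costs $1.73.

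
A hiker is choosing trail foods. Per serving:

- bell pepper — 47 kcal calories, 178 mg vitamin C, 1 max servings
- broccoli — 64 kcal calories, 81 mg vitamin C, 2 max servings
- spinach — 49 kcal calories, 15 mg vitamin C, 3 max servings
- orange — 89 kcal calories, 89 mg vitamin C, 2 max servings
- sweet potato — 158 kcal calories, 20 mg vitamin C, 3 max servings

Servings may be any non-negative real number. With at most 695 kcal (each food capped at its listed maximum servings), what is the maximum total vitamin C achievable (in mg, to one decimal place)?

587.7 mg

Vitamin C per kcal: bell pepper 3.787, broccoli 1.266, orange 1, spinach 0.3061, sweet potato 0.1266.
Take 1 serving of bell pepper: uses 47 kcal, +178.0 mg vitamin C (running total 178.0 mg).
Take 2 servings of broccoli: uses 128 kcal, +162.0 mg vitamin C (running total 340.0 mg).
Take 2 servings of orange: uses 178 kcal, +178.0 mg vitamin C (running total 518.0 mg).
Take 3 servings of spinach: uses 147 kcal, +45.0 mg vitamin C (running total 563.0 mg).
Take 1.234 servings of sweet potato: uses 195 kcal, +24.7 mg vitamin C (running total 587.7 mg).
Greedy by best ratio exhausts the calories allowance optimally: 587.7 mg.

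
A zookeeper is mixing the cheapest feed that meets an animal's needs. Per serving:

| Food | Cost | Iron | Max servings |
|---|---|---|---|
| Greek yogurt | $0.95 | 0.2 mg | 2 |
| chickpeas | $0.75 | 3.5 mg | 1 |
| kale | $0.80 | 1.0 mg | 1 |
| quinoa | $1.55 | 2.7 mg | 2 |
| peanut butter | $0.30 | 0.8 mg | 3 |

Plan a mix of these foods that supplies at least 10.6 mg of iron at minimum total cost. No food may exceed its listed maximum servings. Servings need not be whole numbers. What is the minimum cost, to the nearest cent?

$4.35

Cost per mg of iron: chickpeas $0.2143, peanut butter $0.3750, quinoa $0.5741, kale $0.8000, Greek yogurt $4.7500.
Take 1 serving of chickpeas: +3.5 mg iron for $0.75 (total $0.75, still need 7.1 mg).
Take 3 servings of peanut butter: +2.4 mg iron for $0.90 (total $1.65, still need 4.7 mg).
Take 1.741 servings of quinoa: +4.7 mg iron for $2.70 (total $4.35, still need 0.0 mg).
Filling from the cheapest source first is optimal under one linear minimum: $4.35.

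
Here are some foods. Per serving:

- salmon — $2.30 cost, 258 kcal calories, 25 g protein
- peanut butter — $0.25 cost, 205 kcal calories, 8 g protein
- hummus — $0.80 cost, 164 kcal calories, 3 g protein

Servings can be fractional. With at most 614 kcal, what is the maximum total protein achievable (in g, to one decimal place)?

Protein per kcal: salmon 0.0969, peanut butter 0.03902, hummus 0.01829.
With no serving limits, spend the whole calories allowance on salmon: 614 kcal / 258 kcal × 25 g = 59.5 g.

59.5 g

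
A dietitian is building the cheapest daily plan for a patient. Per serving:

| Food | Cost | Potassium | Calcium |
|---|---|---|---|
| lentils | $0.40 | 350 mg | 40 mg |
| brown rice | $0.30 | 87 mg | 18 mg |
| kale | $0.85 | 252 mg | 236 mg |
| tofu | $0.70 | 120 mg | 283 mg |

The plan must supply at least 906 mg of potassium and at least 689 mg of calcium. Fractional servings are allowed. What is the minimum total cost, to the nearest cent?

The cheapest plan sits at a corner of the feasible region — with two constraints it uses at most two foods.
lentils only: max(906/350, 689/40) = 17.23 servings → $6.89.
brown rice only: max(906/87, 689/18) = 38.28 servings → $11.48.
kale only: max(906/252, 689/236) = 3.595 servings → $3.06.
tofu only: max(906/120, 689/283) = 7.55 servings → $5.29.
lentils + brown rice: the both-tight solution has a negative serving — not a feasible corner.
lentils + kale with both tight: 0.5542 servings and 2.826 servings → $2.62.
lentils + tofu with both tight: 1.843 servings and 2.174 servings → $2.26.
brown rice + kale with both tight: 2.512 servings and 2.728 servings → $3.07.
brown rice + tofu with both tight: 7.734 servings and 1.943 servings → $3.68.
kale + tofu: intersection lies outside the first quadrant.
So the least-cost plan costs $2.26.

$2.26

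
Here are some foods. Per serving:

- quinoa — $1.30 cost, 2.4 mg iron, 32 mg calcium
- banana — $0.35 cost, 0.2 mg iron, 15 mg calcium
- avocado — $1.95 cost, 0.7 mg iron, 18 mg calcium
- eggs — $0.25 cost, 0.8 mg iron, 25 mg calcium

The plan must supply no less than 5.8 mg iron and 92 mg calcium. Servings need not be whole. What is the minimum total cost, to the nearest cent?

$1.81

quinoa only: max(5.8/2.4, 92/32) = 2.875 servings → $3.74.
banana only: max(5.8/0.2, 92/15) = 29 servings → $10.15.
avocado only: max(5.8/0.7, 92/18) = 8.286 servings → $16.16.
eggs only: max(5.8/0.8, 92/25) = 7.25 servings → $1.81.
quinoa + banana with both tight: 2.318 servings and 1.189 servings → $3.43.
quinoa + avocado with both tight: 1.923 servings and 1.692 servings → $5.80.
quinoa + eggs with both tight: 2.076 servings and 1.023 servings → $2.95.
banana + avocado: intersection lies outside the first quadrant.
banana + eggs: intersection lies outside the first quadrant.
avocado + eggs: the both-tight solution has a negative serving — not a feasible corner.
The minimum over all feasible corners is $1.81.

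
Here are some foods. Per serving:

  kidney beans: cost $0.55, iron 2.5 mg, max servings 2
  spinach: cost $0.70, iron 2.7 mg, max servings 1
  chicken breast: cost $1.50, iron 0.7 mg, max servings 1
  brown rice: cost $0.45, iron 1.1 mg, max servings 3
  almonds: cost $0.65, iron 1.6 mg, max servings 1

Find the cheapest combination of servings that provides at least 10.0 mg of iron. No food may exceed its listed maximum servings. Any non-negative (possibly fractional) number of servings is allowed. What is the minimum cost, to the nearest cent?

Cost per mg of iron: kidney beans $0.2200, spinach $0.2593, almonds $0.4062, brown rice $0.4091, chicken breast $2.1429.
Take 2 servings of kidney beans: +5.0 mg iron for $1.10 (total $1.10, still need 5.0 mg).
Take 1 serving of spinach: +2.7 mg iron for $0.70 (total $1.80, still need 2.3 mg).
Take 1 serving of almonds: +1.6 mg iron for $0.65 (total $2.45, still need 0.7 mg).
Take 0.6364 servings of brown rice: +0.7 mg iron for $0.29 (total $2.74, still need 0.0 mg).
Greedy by cheapest-per-mg is optimal for a single linear constraint, so the minimum cost is $2.74.

$2.74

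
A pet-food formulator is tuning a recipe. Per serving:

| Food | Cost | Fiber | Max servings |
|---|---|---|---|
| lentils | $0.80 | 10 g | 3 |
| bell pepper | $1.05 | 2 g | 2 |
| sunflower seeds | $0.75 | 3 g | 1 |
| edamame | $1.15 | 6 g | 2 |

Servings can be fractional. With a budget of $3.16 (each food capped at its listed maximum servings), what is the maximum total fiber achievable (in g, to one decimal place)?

34.0 g

Fiber per dollar: lentils 12.5, edamame 5.217, sunflower seeds 4, bell pepper 1.905.
Take 3 servings of lentils: spends $2.40, +30.0 g fiber (running total 30.0 g).
Take 0.6609 servings of edamame: spends $0.76, +4.0 g fiber (running total 34.0 g).
Greedy by best ratio exhausts the cost allowance optimally: 34.0 g.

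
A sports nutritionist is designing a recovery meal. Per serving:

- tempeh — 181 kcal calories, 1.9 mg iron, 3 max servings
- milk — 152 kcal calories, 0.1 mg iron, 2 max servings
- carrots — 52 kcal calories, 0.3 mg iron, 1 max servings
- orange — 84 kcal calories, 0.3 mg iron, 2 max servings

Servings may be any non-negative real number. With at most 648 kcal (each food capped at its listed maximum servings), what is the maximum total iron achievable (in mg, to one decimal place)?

Iron per kcal: tempeh 0.0105, carrots 0.005769, orange 0.003571, milk 0.0006579.
Take 3 servings of tempeh: uses 543 kcal, +5.7 mg iron (running total 5.7 mg).
Take 1 serving of carrots: uses 52 kcal, +0.3 mg iron (running total 6.0 mg).
Take 0.631 servings of orange: uses 53 kcal, +0.2 mg iron (running total 6.2 mg).
Filling greedily by iron-per-kcal is optimal for one linear limit, giving 6.2 mg.

6.2 mg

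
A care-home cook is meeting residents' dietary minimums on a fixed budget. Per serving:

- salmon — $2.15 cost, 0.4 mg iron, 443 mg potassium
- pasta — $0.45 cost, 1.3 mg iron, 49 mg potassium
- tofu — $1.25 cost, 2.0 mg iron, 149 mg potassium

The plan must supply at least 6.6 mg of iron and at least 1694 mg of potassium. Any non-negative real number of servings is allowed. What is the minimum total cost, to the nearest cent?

With two linear requirements the optimum uses one or two foods; enumerate the corners.
salmon only: max(6.6/0.4, 1694/443) = 16.5 servings → $35.48.
pasta only: max(6.6/1.3, 1694/49) = 34.57 servings → $15.56.
tofu only: max(6.6/2.0, 1694/149) = 11.37 servings → $14.21.
salmon + pasta with both tight: 3.377 servings and 4.038 servings → $9.08.
salmon + tofu with both tight: 2.91 servings and 2.718 servings → $9.65.
pasta + tofu: intersection lies outside the first quadrant.
So the least-cost plan costs $9.08.

$9.08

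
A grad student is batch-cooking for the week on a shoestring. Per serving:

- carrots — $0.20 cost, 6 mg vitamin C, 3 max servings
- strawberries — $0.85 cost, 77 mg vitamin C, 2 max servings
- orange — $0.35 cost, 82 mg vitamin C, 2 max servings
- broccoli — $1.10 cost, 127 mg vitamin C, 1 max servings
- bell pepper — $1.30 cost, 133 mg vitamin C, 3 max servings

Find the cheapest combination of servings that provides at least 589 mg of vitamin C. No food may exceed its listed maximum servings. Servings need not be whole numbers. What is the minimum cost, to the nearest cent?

$4.71

Cost per mg of vitamin C: orange $0.0043, broccoli $0.0087, bell pepper $0.0098, strawberries $0.0110, carrots $0.0333.
Take 2 servings of orange: +164.0 mg vitamin C for $0.70 (total $0.70, still need 425.0 mg).
Take 1 serving of broccoli: +127.0 mg vitamin C for $1.10 (total $1.80, still need 298.0 mg).
Take 2.241 servings of bell pepper: +298.0 mg vitamin C for $2.91 (total $4.71, still need 0.0 mg).
Filling from the cheapest source first is optimal under one linear minimum: $4.71.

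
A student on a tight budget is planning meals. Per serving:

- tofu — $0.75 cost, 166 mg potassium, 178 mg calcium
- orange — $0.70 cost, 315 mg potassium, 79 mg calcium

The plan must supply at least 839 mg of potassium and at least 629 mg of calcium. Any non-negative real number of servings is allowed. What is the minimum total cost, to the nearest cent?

At the optimum either one food covers both requirements or two foods hit both targets exactly; no other combination can be cheaper.
tofu only: max(839/166, 629/178) = 5.054 servings → $3.79.
orange only: max(839/315, 629/79) = 7.962 servings → $5.57.
tofu + orange with both tight: 3.07 servings and 1.046 servings → $3.03.
So the least-cost plan costs $3.03.

$3.03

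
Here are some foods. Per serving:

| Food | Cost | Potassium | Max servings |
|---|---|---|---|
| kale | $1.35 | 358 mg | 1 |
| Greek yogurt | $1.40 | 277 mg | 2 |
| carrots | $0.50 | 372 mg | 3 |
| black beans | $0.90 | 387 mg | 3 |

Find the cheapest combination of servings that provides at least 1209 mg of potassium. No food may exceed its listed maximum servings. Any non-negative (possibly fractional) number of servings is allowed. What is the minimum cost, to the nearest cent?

$1.72

Cost per mg of potassium: carrots $0.0013, black beans $0.0023, kale $0.0038, Greek yogurt $0.0051.
Take 3 servings of carrots: +1116.0 mg potassium for $1.50 (total $1.50, still need 93.0 mg).
Take 0.2403 servings of black beans: +93.0 mg potassium for $0.22 (total $1.72, still need 0.0 mg).
Greedy by cheapest-per-mg is optimal for a single linear constraint, so the minimum cost is $1.72.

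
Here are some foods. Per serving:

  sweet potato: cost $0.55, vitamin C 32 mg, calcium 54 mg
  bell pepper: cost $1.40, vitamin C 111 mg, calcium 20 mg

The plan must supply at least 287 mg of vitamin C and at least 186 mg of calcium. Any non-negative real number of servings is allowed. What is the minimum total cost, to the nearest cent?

Two binding constraints pin down two serving amounts, so the optimal mix uses at most two foods. The candidates are each food alone (scaled to the tighter of vitamin C/calcium) and each pair with both constraints tight.
sweet potato only: max(287/32, 186/54) = 8.969 servings → $4.93.
bell pepper only: max(287/111, 186/20) = 9.3 servings → $13.02.
sweet potato + bell pepper with both tight: 2.784 servings and 1.783 servings → $4.03.
So the least-cost plan costs $4.03.

$4.03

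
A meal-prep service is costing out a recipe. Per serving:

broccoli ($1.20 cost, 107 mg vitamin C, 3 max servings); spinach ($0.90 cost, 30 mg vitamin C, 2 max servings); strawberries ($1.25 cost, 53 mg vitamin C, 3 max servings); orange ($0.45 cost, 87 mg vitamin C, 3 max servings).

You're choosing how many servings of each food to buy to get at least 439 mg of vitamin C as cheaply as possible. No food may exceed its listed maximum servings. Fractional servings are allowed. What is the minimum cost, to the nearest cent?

$3.35

Cost per mg of vitamin C: orange $0.0052, broccoli $0.0112, strawberries $0.0236, spinach $0.0300.
Take 3 servings of orange: +261.0 mg vitamin C for $1.35 (total $1.35, still need 178.0 mg).
Take 1.664 servings of broccoli: +178.0 mg vitamin C for $2.00 (total $3.35, still need 0.0 mg).
Greedy by cheapest-per-mg is optimal for a single linear constraint, so the minimum cost is $3.35.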